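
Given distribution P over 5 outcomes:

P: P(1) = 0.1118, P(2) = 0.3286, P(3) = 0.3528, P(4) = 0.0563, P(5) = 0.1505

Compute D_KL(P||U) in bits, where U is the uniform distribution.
0.2658 bits

U(i) = 1/5 for all i

D_KL(P||U) = Σ P(x) log₂(P(x) / (1/5))
           = Σ P(x) log₂(P(x)) + log₂(5)
           = log₂(5) - H(P)

H(P) = -Σ P(x) log₂(P(x)):
  -P(1)·log₂(P(1)) = -(0.1118)·log₂(0.1118) = 0.35340
  -P(2)·log₂(P(2)) = -(0.3286)·log₂(0.3286) = 0.52760
  -P(3)·log₂(P(3)) = -(0.3528)·log₂(0.3528) = 0.53029
  -P(4)·log₂(P(4)) = -(0.0563)·log₂(0.0563) = 0.23369
  -P(5)·log₂(P(5)) = -(0.1505)·log₂(0.1505) = 0.41119
H(P) = 0.35340 + 0.52760 + 0.53029 + 0.23369 + 0.41119 = 2.05617 bits

log₂(5) = 2.32193 bits

D_KL(P||U) = 2.32193 - 2.05617 = 0.26576 ≈ 0.2658 bits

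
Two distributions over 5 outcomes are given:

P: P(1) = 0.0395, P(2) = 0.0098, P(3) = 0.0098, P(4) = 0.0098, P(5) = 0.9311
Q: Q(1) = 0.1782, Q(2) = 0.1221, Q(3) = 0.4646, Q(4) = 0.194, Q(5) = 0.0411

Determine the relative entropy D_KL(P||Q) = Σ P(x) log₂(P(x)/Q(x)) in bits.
3.9733 bits

D_KL(P||Q) = Σ P(x) log₂(P(x)/Q(x))

Computing term by term:
  P(1)·log₂(P(1)/Q(1)) = 0.0395·log₂(0.0395/0.1782) = -0.08586
  P(2)·log₂(P(2)/Q(2)) = 0.0098·log₂(0.0098/0.1221) = -0.03566
  P(3)·log₂(P(3)/Q(3)) = 0.0098·log₂(0.0098/0.4646) = -0.05456
  P(4)·log₂(P(4)/Q(4)) = 0.0098·log₂(0.0098/0.194) = -0.04221
  P(5)·log₂(P(5)/Q(5)) = 0.9311·log₂(0.9311/0.0411) = 4.19156

D_KL(P||Q) = -0.08586 - 0.03566 - 0.05456 - 0.04221 + 4.19156 = 3.97327 ≈ 3.9733 bits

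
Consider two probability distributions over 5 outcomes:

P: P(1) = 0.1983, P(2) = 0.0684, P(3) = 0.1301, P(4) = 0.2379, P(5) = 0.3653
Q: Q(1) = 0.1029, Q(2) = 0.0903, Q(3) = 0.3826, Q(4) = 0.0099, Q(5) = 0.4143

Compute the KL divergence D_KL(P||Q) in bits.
0.9827 bits

D_KL(P||Q) = Σ P(x) log₂(P(x)/Q(x))

Computing term by term:
  P(1)·log₂(P(1)/Q(1)) = 0.1983·log₂(0.1983/0.1029) = 0.18768
  P(2)·log₂(P(2)/Q(2)) = 0.0684·log₂(0.0684/0.0903) = -0.02741
  P(3)·log₂(P(3)/Q(3)) = 0.1301·log₂(0.1301/0.3826) = -0.20246
  P(4)·log₂(P(4)/Q(4)) = 0.2379·log₂(0.2379/0.0099) = 1.09120
  P(5)·log₂(P(5)/Q(5)) = 0.3653·log₂(0.3653/0.4143) = -0.06634

D_KL(P||Q) = 0.18768 - 0.02741 - 0.20246 + 1.09120 - 0.06634 = 0.98267 ≈ 0.9827 bits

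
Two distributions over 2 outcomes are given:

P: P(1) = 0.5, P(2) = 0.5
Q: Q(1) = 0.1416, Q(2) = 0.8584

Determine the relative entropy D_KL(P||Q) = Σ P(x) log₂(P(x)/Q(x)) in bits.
0.5202 bits

D_KL(P||Q) = Σ P(x) log₂(P(x)/Q(x))

Computing term by term:
  P(1)·log₂(P(1)/Q(1)) = 0.5·log₂(0.5/0.1416) = 0.91005
  P(2)·log₂(P(2)/Q(2)) = 0.5·log₂(0.5/0.8584) = -0.38986

D_KL(P||Q) = 0.91005 - 0.38986 = 0.52019 ≈ 0.5202 bits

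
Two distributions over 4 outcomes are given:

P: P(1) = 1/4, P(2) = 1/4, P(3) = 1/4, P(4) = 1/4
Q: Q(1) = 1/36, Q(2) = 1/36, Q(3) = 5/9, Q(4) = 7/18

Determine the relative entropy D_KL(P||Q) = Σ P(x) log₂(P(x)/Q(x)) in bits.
1.1376 bits

D_KL(P||Q) = Σ P(x) log₂(P(x)/Q(x))

Computing term by term:
  P(1)·log₂(P(1)/Q(1)) = (1/4)·log₂((1/4)/(1/36)) = 0.79248
  P(2)·log₂(P(2)/Q(2)) = (1/4)·log₂((1/4)/(1/36)) = 0.79248
  P(3)·log₂(P(3)/Q(3)) = (1/4)·log₂((1/4)/(5/9)) = -0.28800
  P(4)·log₂(P(4)/Q(4)) = (1/4)·log₂((1/4)/(7/18)) = -0.15936

D_KL(P||Q) = 0.79248 + 0.79248 - 0.28800 - 0.15936 = 1.13760 ≈ 1.1376 bits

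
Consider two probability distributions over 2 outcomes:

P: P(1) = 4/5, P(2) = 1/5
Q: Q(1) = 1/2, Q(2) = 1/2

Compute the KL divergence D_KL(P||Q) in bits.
0.2781 bits

D_KL(P||Q) = Σ P(x) log₂(P(x)/Q(x))

Computing term by term:
  P(1)·log₂(P(1)/Q(1)) = (4/5)·log₂((4/5)/(1/2)) = 0.54246
  P(2)·log₂(P(2)/Q(2)) = (1/5)·log₂((1/5)/(1/2)) = -0.26439

D_KL(P||Q) = 0.54246 - 0.26439 = 0.27807 ≈ 0.2781 bits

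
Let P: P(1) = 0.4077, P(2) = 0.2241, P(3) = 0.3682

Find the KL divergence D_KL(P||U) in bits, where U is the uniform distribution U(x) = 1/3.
0.0429 bits

U(i) = 1/3 for all i

D_KL(P||U) = Σ P(x) log₂(P(x) / (1/3))
           = Σ P(x) log₂(P(x)) + log₂(3)
           = log₂(3) - H(P)

H(P) = -Σ P(x) log₂(P(x)):
  -P(1)·log₂(P(1)) = -(0.4077)·log₂(0.4077) = 0.52774
  -P(2)·log₂(P(2)) = -(0.2241)·log₂(0.2241) = 0.48356
  -P(3)·log₂(P(3)) = -(0.3682)·log₂(0.3682) = 0.53074
H(P) = 0.52774 + 0.48356 + 0.53074 = 1.54204 bits

log₂(3) = 1.58496 bits

D_KL(P||U) = 1.58496 - 1.54204 = 0.04292 ≈ 0.0429 bits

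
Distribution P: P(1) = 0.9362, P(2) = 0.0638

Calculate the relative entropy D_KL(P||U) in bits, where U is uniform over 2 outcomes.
0.6577 bits

U(i) = 1/2 for all i

D_KL(P||U) = Σ P(x) log₂(P(x) / (1/2))
           = Σ P(x) log₂(P(x)) + log₂(2)
           = log₂(2) - H(P)

H(P) = -Σ P(x) log₂(P(x)):
  -P(1)·log₂(P(1)) = -(0.9362)·log₂(0.9362) = 0.08904
  -P(2)·log₂(P(2)) = -(0.0638)·log₂(0.0638) = 0.25331
H(P) = 0.08904 + 0.25331 = 0.34235 bits

log₂(2) = 1.00000 bits

D_KL(P||U) = 1.00000 - 0.34235 = 0.65765 ≈ 0.6577 bits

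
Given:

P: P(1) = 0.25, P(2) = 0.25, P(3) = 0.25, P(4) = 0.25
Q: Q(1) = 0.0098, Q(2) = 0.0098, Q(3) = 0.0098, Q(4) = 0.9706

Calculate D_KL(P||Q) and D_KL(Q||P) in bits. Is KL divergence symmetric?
D_KL(P||Q) = 3.0155 bits, D_KL(Q||P) = 1.7620 bits. No, KL divergence is not symmetric.

D_KL(P||Q) = Σ P(x) log₂(P(x)/Q(x))

Computing term by term:
  P(1)·log₂(P(1)/Q(1)) = 0.25·log₂(0.25/0.0098) = 1.16825
  P(2)·log₂(P(2)/Q(2)) = 0.25·log₂(0.25/0.0098) = 1.16825
  P(3)·log₂(P(3)/Q(3)) = 0.25·log₂(0.25/0.0098) = 1.16825
  P(4)·log₂(P(4)/Q(4)) = 0.25·log₂(0.25/0.9706) = -0.48924

D_KL(P||Q) = 1.16825 + 1.16825 + 1.16825 - 0.48924 = 3.01551 ≈ 3.0155 bits

D_KL(Q||P) = Σ Q(x) log₂(Q(x)/P(x))

Computing term by term:
  Q(1)·log₂(Q(1)/P(1)) = 0.0098·log₂(0.0098/0.25) = -0.04580
  Q(2)·log₂(Q(2)/P(2)) = 0.0098·log₂(0.0098/0.25) = -0.04580
  Q(3)·log₂(Q(3)/P(3)) = 0.0098·log₂(0.0098/0.25) = -0.04580
  Q(4)·log₂(Q(4)/P(4)) = 0.9706·log₂(0.9706/0.25) = 1.89941

D_KL(Q||P) = -0.04580 - 0.04580 - 0.04580 + 1.89941 = 1.76201 ≈ 1.7620 bits

These are NOT equal (difference: 1.2535 bits). KL divergence is asymmetric: D_KL(P||Q) ≠ D_KL(Q||P) in general.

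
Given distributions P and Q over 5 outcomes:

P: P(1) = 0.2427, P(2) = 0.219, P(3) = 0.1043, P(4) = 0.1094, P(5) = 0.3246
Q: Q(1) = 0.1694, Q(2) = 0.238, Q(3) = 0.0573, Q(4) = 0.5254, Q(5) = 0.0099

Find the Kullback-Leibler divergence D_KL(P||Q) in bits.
1.5765 bits

D_KL(P||Q) = Σ P(x) log₂(P(x)/Q(x))

Computing term by term:
  P(1)·log₂(P(1)/Q(1)) = 0.2427·log₂(0.2427/0.1694) = 0.12590
  P(2)·log₂(P(2)/Q(2)) = 0.219·log₂(0.219/0.238) = -0.02629
  P(3)·log₂(P(3)/Q(3)) = 0.1043·log₂(0.1043/0.0573) = 0.09013
  P(4)·log₂(P(4)/Q(4)) = 0.1094·log₂(0.1094/0.5254) = -0.24766
  P(5)·log₂(P(5)/Q(5)) = 0.3246·log₂(0.3246/0.0099) = 1.63439

D_KL(P||Q) = 0.12590 - 0.02629 + 0.09013 - 0.24766 + 1.63439 = 1.57647 ≈ 1.5765 bits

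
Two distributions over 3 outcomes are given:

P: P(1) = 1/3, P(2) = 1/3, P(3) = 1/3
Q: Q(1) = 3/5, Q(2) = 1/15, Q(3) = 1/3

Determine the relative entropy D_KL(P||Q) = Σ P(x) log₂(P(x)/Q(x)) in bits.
0.4913 bits

D_KL(P||Q) = Σ P(x) log₂(P(x)/Q(x))

Computing term by term:
  P(1)·log₂(P(1)/Q(1)) = (1/3)·log₂((1/3)/(3/5)) = -0.28267
  P(2)·log₂(P(2)/Q(2)) = (1/3)·log₂((1/3)/(1/15)) = 0.77398
  P(3)·log₂(P(3)/Q(3)) = (1/3)·log₂((1/3)/(1/3)) = 0.00000

D_KL(P||Q) = -0.28267 + 0.77398 + 0.00000 = 0.49131 ≈ 0.4913 bits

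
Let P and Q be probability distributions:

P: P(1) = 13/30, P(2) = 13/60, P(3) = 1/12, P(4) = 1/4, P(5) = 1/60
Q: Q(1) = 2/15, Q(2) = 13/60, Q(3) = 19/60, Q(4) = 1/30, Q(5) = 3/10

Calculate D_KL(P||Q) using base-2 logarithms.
1.2336 bits

D_KL(P||Q) = Σ P(x) log₂(P(x)/Q(x))

Computing term by term:
  P(1)·log₂(P(1)/Q(1)) = (13/30)·log₂((13/30)/(2/15)) = 0.73686
  P(2)·log₂(P(2)/Q(2)) = (13/60)·log₂((13/60)/(13/60)) = 0.00000
  P(3)·log₂(P(3)/Q(3)) = (1/12)·log₂((1/12)/(19/60)) = -0.16050
  P(4)·log₂(P(4)/Q(4)) = (1/4)·log₂((1/4)/(1/30)) = 0.72672
  P(5)·log₂(P(5)/Q(5)) = (1/60)·log₂((1/60)/(3/10)) = -0.06950

D_KL(P||Q) = 0.73686 + 0.00000 - 0.16050 + 0.72672 - 0.06950 = 1.23358 ≈ 1.2336 bits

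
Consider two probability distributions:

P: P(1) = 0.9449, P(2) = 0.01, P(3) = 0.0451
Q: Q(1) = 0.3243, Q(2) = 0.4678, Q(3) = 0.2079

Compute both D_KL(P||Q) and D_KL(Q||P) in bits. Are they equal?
D_KL(P||Q) = 1.3029 bits, D_KL(Q||P) = 2.5533 bits. No, they are not equal.

D_KL(P||Q) = Σ P(x) log₂(P(x)/Q(x))

Computing term by term:
  P(1)·log₂(P(1)/Q(1)) = 0.9449·log₂(0.9449/0.3243) = 1.45782
  P(2)·log₂(P(2)/Q(2)) = 0.01·log₂(0.01/0.4678) = -0.05548
  P(3)·log₂(P(3)/Q(3)) = 0.0451·log₂(0.0451/0.2079) = -0.09943

D_KL(P||Q) = 1.45782 - 0.05548 - 0.09943 = 1.30291 ≈ 1.3029 bits

D_KL(Q||P) = Σ Q(x) log₂(Q(x)/P(x))

Computing term by term:
  Q(1)·log₂(Q(1)/P(1)) = 0.3243·log₂(0.3243/0.9449) = -0.50034
  Q(2)·log₂(Q(2)/P(2)) = 0.4678·log₂(0.4678/0.01) = 2.59527
  Q(3)·log₂(Q(3)/P(3)) = 0.2079·log₂(0.2079/0.0451) = 0.45836

D_KL(Q||P) = -0.50034 + 2.59527 + 0.45836 = 2.55329 ≈ 2.5533 bits

These are NOT equal (difference: 1.2504 bits). KL divergence is asymmetric: D_KL(P||Q) ≠ D_KL(Q||P) in general.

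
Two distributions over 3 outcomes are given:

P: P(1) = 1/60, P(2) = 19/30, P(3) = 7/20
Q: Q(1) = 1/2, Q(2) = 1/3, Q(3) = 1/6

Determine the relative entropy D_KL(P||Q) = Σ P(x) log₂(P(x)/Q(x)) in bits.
0.8793 bits

D_KL(P||Q) = Σ P(x) log₂(P(x)/Q(x))

Computing term by term:
  P(1)·log₂(P(1)/Q(1)) = (1/60)·log₂((1/60)/(1/2)) = -0.08178
  P(2)·log₂(P(2)/Q(2)) = (19/30)·log₂((19/30)/(1/3)) = 0.58647
  P(3)·log₂(P(3)/Q(3)) = (7/20)·log₂((7/20)/(1/6)) = 0.37464

D_KL(P||Q) = -0.08178 + 0.58647 + 0.37464 = 0.87933 ≈ 0.8793 bits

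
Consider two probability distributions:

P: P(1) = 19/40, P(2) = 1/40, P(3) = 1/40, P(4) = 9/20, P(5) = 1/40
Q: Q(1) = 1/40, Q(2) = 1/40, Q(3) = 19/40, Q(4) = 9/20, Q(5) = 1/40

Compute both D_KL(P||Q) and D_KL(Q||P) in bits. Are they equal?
D_KL(P||Q) = 1.9116 bits, D_KL(Q||P) = 1.9116 bits. Yes, in this case they are equal (although KL divergence is not symmetric in general).

D_KL(P||Q) = Σ P(x) log₂(P(x)/Q(x))

Computing term by term:
  P(1)·log₂(P(1)/Q(1)) = (19/40)·log₂((19/40)/(1/40)) = 2.01777
  P(2)·log₂(P(2)/Q(2)) = (1/40)·log₂((1/40)/(1/40)) = 0.00000
  P(3)·log₂(P(3)/Q(3)) = (1/40)·log₂((1/40)/(19/40)) = -0.10620
  P(4)·log₂(P(4)/Q(4)) = (9/20)·log₂((9/20)/(9/20)) = 0.00000
  P(5)·log₂(P(5)/Q(5)) = (1/40)·log₂((1/40)/(1/40)) = 0.00000

D_KL(P||Q) = 2.01777 + 0.00000 - 0.10620 + 0.00000 + 0.00000 = 1.91157 ≈ 1.9116 bits

D_KL(Q||P) = Σ Q(x) log₂(Q(x)/P(x))

Computing term by term:
  Q(1)·log₂(Q(1)/P(1)) = (1/40)·log₂((1/40)/(19/40)) = -0.10620
  Q(2)·log₂(Q(2)/P(2)) = (1/40)·log₂((1/40)/(1/40)) = 0.00000
  Q(3)·log₂(Q(3)/P(3)) = (19/40)·log₂((19/40)/(1/40)) = 2.01777
  Q(4)·log₂(Q(4)/P(4)) = (9/20)·log₂((9/20)/(9/20)) = 0.00000
  Q(5)·log₂(Q(5)/P(5)) = (1/40)·log₂((1/40)/(1/40)) = 0.00000

D_KL(Q||P) = -0.10620 + 0.00000 + 2.01777 + 0.00000 + 0.00000 = 1.91157 ≈ 1.9116 bits

These ARE equal here. Q is P with outcomes relabeled (Q(1) = P(3), Q(3) = P(1)) by a relabeling that is its own inverse, so the two sums contain exactly the same terms in a different order. This is a special case — KL divergence is not symmetric in general: D_KL(P||Q) ≠ D_KL(Q||P) for most P, Q.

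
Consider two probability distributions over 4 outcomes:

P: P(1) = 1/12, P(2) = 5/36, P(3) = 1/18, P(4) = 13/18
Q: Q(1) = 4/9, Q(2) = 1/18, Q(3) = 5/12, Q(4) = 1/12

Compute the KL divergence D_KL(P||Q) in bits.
2.0709 bits

D_KL(P||Q) = Σ P(x) log₂(P(x)/Q(x))

Computing term by term:
  P(1)·log₂(P(1)/Q(1)) = (1/12)·log₂((1/12)/(4/9)) = -0.20125
  P(2)·log₂(P(2)/Q(2)) = (5/36)·log₂((5/36)/(1/18)) = 0.18360
  P(3)·log₂(P(3)/Q(3)) = (1/18)·log₂((1/18)/(5/12)) = -0.16149
  P(4)·log₂(P(4)/Q(4)) = (13/18)·log₂((13/18)/(1/12)) = 2.25007

D_KL(P||Q) = -0.20125 + 0.18360 - 0.16149 + 2.25007 = 2.07093 ≈ 2.0709 bits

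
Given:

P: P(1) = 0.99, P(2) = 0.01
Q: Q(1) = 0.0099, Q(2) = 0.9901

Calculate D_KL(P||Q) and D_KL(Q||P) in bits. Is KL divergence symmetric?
D_KL(P||Q) = 6.5111 bits, D_KL(Q||P) = 6.4981 bits. No, KL divergence is not symmetric.

D_KL(P||Q) = Σ P(x) log₂(P(x)/Q(x))

Computing term by term:
  P(1)·log₂(P(1)/Q(1)) = 0.99·log₂(0.99/0.0099) = 6.57742
  P(2)·log₂(P(2)/Q(2)) = 0.01·log₂(0.01/0.9901) = -0.06630

D_KL(P||Q) = 6.57742 - 0.06630 = 6.51112 ≈ 6.5111 bits

D_KL(Q||P) = Σ Q(x) log₂(Q(x)/P(x))

Computing term by term:
  Q(1)·log₂(Q(1)/P(1)) = 0.0099·log₂(0.0099/0.99) = -0.06577
  Q(2)·log₂(Q(2)/P(2)) = 0.9901·log₂(0.9901/0.01) = 6.56387

D_KL(Q||P) = -0.06577 + 6.56387 = 6.49810 ≈ 6.4981 bits

These are NOT equal (difference: 0.0130 bits). KL divergence is asymmetric: D_KL(P||Q) ≠ D_KL(Q||P) in general.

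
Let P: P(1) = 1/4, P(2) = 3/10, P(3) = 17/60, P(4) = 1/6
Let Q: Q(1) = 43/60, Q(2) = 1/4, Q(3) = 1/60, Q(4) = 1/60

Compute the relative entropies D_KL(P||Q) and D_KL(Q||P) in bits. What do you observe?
D_KL(P||Q) = 1.4108 bits, D_KL(Q||P) = 0.8996 bits. The two directions give different values (D_KL(P||Q) exceeds D_KL(Q||P) by 0.5112 bits): KL divergence is asymmetric.

D_KL(P||Q) = Σ P(x) log₂(P(x)/Q(x))

Computing term by term:
  P(1)·log₂(P(1)/Q(1)) = (1/4)·log₂((1/4)/(43/60)) = -0.37984
  P(2)·log₂(P(2)/Q(2)) = (3/10)·log₂((3/10)/(1/4)) = 0.07891
  P(3)·log₂(P(3)/Q(3)) = (17/60)·log₂((17/60)/(1/60)) = 1.15811
  P(4)·log₂(P(4)/Q(4)) = (1/6)·log₂((1/6)/(1/60)) = 0.55365

D_KL(P||Q) = -0.37984 + 0.07891 + 1.15811 + 0.55365 = 1.41083 ≈ 1.4108 bits

D_KL(Q||P) = Σ Q(x) log₂(Q(x)/P(x))

Computing term by term:
  Q(1)·log₂(Q(1)/P(1)) = (43/60)·log₂((43/60)/(1/4)) = 1.08888
  Q(2)·log₂(Q(2)/P(2)) = (1/4)·log₂((1/4)/(3/10)) = -0.06576
  Q(3)·log₂(Q(3)/P(3)) = (1/60)·log₂((1/60)/(17/60)) = -0.06812
  Q(4)·log₂(Q(4)/P(4)) = (1/60)·log₂((1/60)/(1/6)) = -0.05537

D_KL(Q||P) = 1.08888 - 0.06576 - 0.06812 - 0.05537 = 0.89963 ≈ 0.8996 bits

These are NOT equal (difference: 0.5112 bits). KL divergence is asymmetric: D_KL(P||Q) ≠ D_KL(Q||P) in general.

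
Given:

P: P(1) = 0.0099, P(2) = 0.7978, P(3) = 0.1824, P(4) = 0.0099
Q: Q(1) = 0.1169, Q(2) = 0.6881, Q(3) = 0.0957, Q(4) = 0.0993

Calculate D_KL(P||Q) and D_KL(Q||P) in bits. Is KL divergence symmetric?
D_KL(P||Q) = 0.2718 bits, D_KL(Q||P) = 0.5108 bits. No, KL divergence is not symmetric.

D_KL(P||Q) = Σ P(x) log₂(P(x)/Q(x))

Computing term by term:
  P(1)·log₂(P(1)/Q(1)) = 0.0099·log₂(0.0099/0.1169) = -0.03526
  P(2)·log₂(P(2)/Q(2)) = 0.7978·log₂(0.7978/0.6881) = 0.17026
  P(3)·log₂(P(3)/Q(3)) = 0.1824·log₂(0.1824/0.0957) = 0.16973
  P(4)·log₂(P(4)/Q(4)) = 0.0099·log₂(0.0099/0.0993) = -0.03293

D_KL(P||Q) = -0.03526 + 0.17026 + 0.16973 - 0.03293 = 0.27180 ≈ 0.2718 bits

D_KL(Q||P) = Σ Q(x) log₂(Q(x)/P(x))

Computing term by term:
  Q(1)·log₂(Q(1)/P(1)) = 0.1169·log₂(0.1169/0.0099) = 0.41636
  Q(2)·log₂(Q(2)/P(2)) = 0.6881·log₂(0.6881/0.7978) = -0.14685
  Q(3)·log₂(Q(3)/P(3)) = 0.0957·log₂(0.0957/0.1824) = -0.08905
  Q(4)·log₂(Q(4)/P(4)) = 0.0993·log₂(0.0993/0.0099) = 0.33030

D_KL(Q||P) = 0.41636 - 0.14685 - 0.08905 + 0.33030 = 0.51076 ≈ 0.5108 bits

These are NOT equal (difference: 0.2390 bits). KL divergence is asymmetric: D_KL(P||Q) ≠ D_KL(Q||P) in general.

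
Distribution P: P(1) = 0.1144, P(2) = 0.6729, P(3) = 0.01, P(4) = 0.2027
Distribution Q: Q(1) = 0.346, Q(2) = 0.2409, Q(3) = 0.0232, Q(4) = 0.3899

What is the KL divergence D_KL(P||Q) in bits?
0.6111 bits

D_KL(P||Q) = Σ P(x) log₂(P(x)/Q(x))

Computing term by term:
  P(1)·log₂(P(1)/Q(1)) = 0.1144·log₂(0.1144/0.346) = -0.18266
  P(2)·log₂(P(2)/Q(2)) = 0.6729·log₂(0.6729/0.2409) = 0.99721
  P(3)·log₂(P(3)/Q(3)) = 0.01·log₂(0.01/0.0232) = -0.01214
  P(4)·log₂(P(4)/Q(4)) = 0.2027·log₂(0.2027/0.3899) = -0.19130

D_KL(P||Q) = -0.18266 + 0.99721 - 0.01214 - 0.19130 = 0.61111 ≈ 0.6111 bits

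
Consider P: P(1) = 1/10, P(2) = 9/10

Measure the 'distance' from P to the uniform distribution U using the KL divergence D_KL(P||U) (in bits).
0.5310 bits

U(i) = 1/2 for all i

D_KL(P||U) = Σ P(x) log₂(P(x) / (1/2))
           = Σ P(x) log₂(P(x)) + log₂(2)
           = log₂(2) - H(P)

H(P) = -Σ P(x) log₂(P(x)):
  -P(1)·log₂(P(1)) = -(1/10)·log₂(1/10) = 0.33219
  -P(2)·log₂(P(2)) = -(9/10)·log₂(9/10) = 0.13680
H(P) = 0.33219 + 0.13680 = 0.46899 bits

log₂(2) = 1.00000 bits

D_KL(P||U) = 1.00000 - 0.46899 = 0.53101 ≈ 0.5310 bits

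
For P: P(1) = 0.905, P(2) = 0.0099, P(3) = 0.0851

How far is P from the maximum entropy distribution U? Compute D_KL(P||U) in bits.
1.0862 bits

U(i) = 1/3 for all i

D_KL(P||U) = Σ P(x) log₂(P(x) / (1/3))
           = Σ P(x) log₂(P(x)) + log₂(3)
           = log₂(3) - H(P)

H(P) = -Σ P(x) log₂(P(x)):
  -P(1)·log₂(P(1)) = -(0.905)·log₂(0.905) = 0.13033
  -P(2)·log₂(P(2)) = -(0.0099)·log₂(0.0099) = 0.06592
  -P(3)·log₂(P(3)) = -(0.0851)·log₂(0.0851) = 0.30250
H(P) = 0.13033 + 0.06592 + 0.30250 = 0.49875 bits

log₂(3) = 1.58496 bits

D_KL(P||U) = 1.58496 - 0.49875 = 1.08621 ≈ 1.0862 bits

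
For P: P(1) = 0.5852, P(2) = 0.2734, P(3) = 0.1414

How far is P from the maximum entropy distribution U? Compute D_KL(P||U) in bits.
0.2220 bits

U(i) = 1/3 for all i

D_KL(P||U) = Σ P(x) log₂(P(x) / (1/3))
           = Σ P(x) log₂(P(x)) + log₂(3)
           = log₂(3) - H(P)

H(P) = -Σ P(x) log₂(P(x)):
  -P(1)·log₂(P(1)) = -(0.5852)·log₂(0.5852) = 0.45236
  -P(2)·log₂(P(2)) = -(0.2734)·log₂(0.2734) = 0.51151
  -P(3)·log₂(P(3)) = -(0.1414)·log₂(0.1414) = 0.39905
H(P) = 0.45236 + 0.51151 + 0.39905 = 1.36292 bits

log₂(3) = 1.58496 bits

D_KL(P||U) = 1.58496 - 1.36292 = 0.22204 ≈ 0.2220 bits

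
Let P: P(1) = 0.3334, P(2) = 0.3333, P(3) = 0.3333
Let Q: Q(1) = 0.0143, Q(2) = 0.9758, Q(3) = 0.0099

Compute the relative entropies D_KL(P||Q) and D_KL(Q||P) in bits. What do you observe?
D_KL(P||Q) = 2.6891 bits, D_KL(Q||P) = 1.3971 bits. The two directions give different values (D_KL(P||Q) exceeds D_KL(Q||P) by 1.2920 bits): KL divergence is asymmetric.

D_KL(P||Q) = Σ P(x) log₂(P(x)/Q(x))

Computing term by term:
  P(1)·log₂(P(1)/Q(1)) = 0.3334·log₂(0.3334/0.0143) = 1.51469
  P(2)·log₂(P(2)/Q(2)) = 0.3333·log₂(0.3333/0.9758) = -0.51654
  P(3)·log₂(P(3)/Q(3)) = 0.3333·log₂(0.3333/0.0099) = 1.69091

D_KL(P||Q) = 1.51469 - 0.51654 + 1.69091 = 2.68906 ≈ 2.6891 bits

D_KL(Q||P) = Σ Q(x) log₂(Q(x)/P(x))

Computing term by term:
  Q(1)·log₂(Q(1)/P(1)) = 0.0143·log₂(0.0143/0.3334) = -0.06497
  Q(2)·log₂(Q(2)/P(2)) = 0.9758·log₂(0.9758/0.3333) = 1.51226
  Q(3)·log₂(Q(3)/P(3)) = 0.0099·log₂(0.0099/0.3333) = -0.05023

D_KL(Q||P) = -0.06497 + 1.51226 - 0.05023 = 1.39706 ≈ 1.3971 bits

These are NOT equal (difference: 1.2920 bits). KL divergence is asymmetric: D_KL(P||Q) ≠ D_KL(Q||P) in general.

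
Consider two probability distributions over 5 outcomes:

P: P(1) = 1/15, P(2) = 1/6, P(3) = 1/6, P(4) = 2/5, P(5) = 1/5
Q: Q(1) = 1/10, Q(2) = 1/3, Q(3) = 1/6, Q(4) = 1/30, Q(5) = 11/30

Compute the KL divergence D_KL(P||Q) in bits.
1.0534 bits

D_KL(P||Q) = Σ P(x) log₂(P(x)/Q(x))

Computing term by term:
  P(1)·log₂(P(1)/Q(1)) = (1/15)·log₂((1/15)/(1/10)) = -0.03900
  P(2)·log₂(P(2)/Q(2)) = (1/6)·log₂((1/6)/(1/3)) = -0.16667
  P(3)·log₂(P(3)/Q(3)) = (1/6)·log₂((1/6)/(1/6)) = 0.00000
  P(4)·log₂(P(4)/Q(4)) = (2/5)·log₂((2/5)/(1/30)) = 1.43399
  P(5)·log₂(P(5)/Q(5)) = (1/5)·log₂((1/5)/(11/30)) = -0.17489

D_KL(P||Q) = -0.03900 - 0.16667 + 0.00000 + 1.43399 - 0.17489 = 1.05343 ≈ 1.0534 bits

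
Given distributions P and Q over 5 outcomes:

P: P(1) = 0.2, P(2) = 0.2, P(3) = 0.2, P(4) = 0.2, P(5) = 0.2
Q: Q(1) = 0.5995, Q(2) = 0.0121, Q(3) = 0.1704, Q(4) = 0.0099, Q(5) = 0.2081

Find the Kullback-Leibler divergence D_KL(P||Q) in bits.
1.3947 bits

D_KL(P||Q) = Σ P(x) log₂(P(x)/Q(x))

Computing term by term:
  P(1)·log₂(P(1)/Q(1)) = 0.2·log₂(0.2/0.5995) = -0.31675
  P(2)·log₂(P(2)/Q(2)) = 0.2·log₂(0.2/0.0121) = 0.80938
  P(3)·log₂(P(3)/Q(3)) = 0.2·log₂(0.2/0.1704) = 0.04621
  P(4)·log₂(P(4)/Q(4)) = 0.2·log₂(0.2/0.0099) = 0.86729
  P(5)·log₂(P(5)/Q(5)) = 0.2·log₂(0.2/0.2081) = -0.01146

D_KL(P||Q) = -0.31675 + 0.80938 + 0.04621 + 0.86729 - 0.01146 = 1.39467 ≈ 1.3947 bits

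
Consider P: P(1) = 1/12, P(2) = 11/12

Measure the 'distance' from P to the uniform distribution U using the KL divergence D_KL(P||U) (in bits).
0.5862 bits

U(i) = 1/2 for all i

D_KL(P||U) = Σ P(x) log₂(P(x) / (1/2))
           = Σ P(x) log₂(P(x)) + log₂(2)
           = log₂(2) - H(P)

H(P) = -Σ P(x) log₂(P(x)):
  -P(1)·log₂(P(1)) = -(1/12)·log₂(1/12) = 0.29875
  -P(2)·log₂(P(2)) = -(11/12)·log₂(11/12) = 0.11507
H(P) = 0.29875 + 0.11507 = 0.41382 bits

log₂(2) = 1.00000 bits

D_KL(P||U) = 1.00000 - 0.41382 = 0.58618 ≈ 0.5862 bits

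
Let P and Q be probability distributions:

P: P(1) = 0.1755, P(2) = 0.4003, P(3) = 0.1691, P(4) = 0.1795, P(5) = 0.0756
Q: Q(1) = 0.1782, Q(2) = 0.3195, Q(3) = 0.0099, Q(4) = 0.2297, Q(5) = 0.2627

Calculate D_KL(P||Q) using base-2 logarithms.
0.6190 bits

D_KL(P||Q) = Σ P(x) log₂(P(x)/Q(x))

Computing term by term:
  P(1)·log₂(P(1)/Q(1)) = 0.1755·log₂(0.1755/0.1782) = -0.00387
  P(2)·log₂(P(2)/Q(2)) = 0.4003·log₂(0.4003/0.3195) = 0.13020
  P(3)·log₂(P(3)/Q(3)) = 0.1691·log₂(0.1691/0.0099) = 0.69235
  P(4)·log₂(P(4)/Q(4)) = 0.1795·log₂(0.1795/0.2297) = -0.06386
  P(5)·log₂(P(5)/Q(5)) = 0.0756·log₂(0.0756/0.2627) = -0.13585

D_KL(P||Q) = -0.00387 + 0.13020 + 0.69235 - 0.06386 - 0.13585 = 0.61897 ≈ 0.6190 bits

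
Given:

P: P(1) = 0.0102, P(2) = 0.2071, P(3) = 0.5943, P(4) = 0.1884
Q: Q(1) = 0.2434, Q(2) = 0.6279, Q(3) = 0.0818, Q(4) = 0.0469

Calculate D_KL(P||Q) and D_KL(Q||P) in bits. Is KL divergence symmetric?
D_KL(P||Q) = 1.7002 bits, D_KL(Q||P) = 1.7906 bits. No, KL divergence is not symmetric.

D_KL(P||Q) = Σ P(x) log₂(P(x)/Q(x))

Computing term by term:
  P(1)·log₂(P(1)/Q(1)) = 0.0102·log₂(0.0102/0.2434) = -0.04668
  P(2)·log₂(P(2)/Q(2)) = 0.2071·log₂(0.2071/0.6279) = -0.33140
  P(3)·log₂(P(3)/Q(3)) = 0.5943·log₂(0.5943/0.0818) = 1.70030
  P(4)·log₂(P(4)/Q(4)) = 0.1884·log₂(0.1884/0.0469) = 0.37796

D_KL(P||Q) = -0.04668 - 0.33140 + 1.70030 + 0.37796 = 1.70018 ≈ 1.7002 bits

D_KL(Q||P) = Σ Q(x) log₂(Q(x)/P(x))

Computing term by term:
  Q(1)·log₂(Q(1)/P(1)) = 0.2434·log₂(0.2434/0.0102) = 1.11397
  Q(2)·log₂(Q(2)/P(2)) = 0.6279·log₂(0.6279/0.2071) = 1.00477
  Q(3)·log₂(Q(3)/P(3)) = 0.0818·log₂(0.0818/0.5943) = -0.23403
  Q(4)·log₂(Q(4)/P(4)) = 0.0469·log₂(0.0469/0.1884) = -0.09409

D_KL(Q||P) = 1.11397 + 1.00477 - 0.23403 - 0.09409 = 1.79062 ≈ 1.7906 bits

These are NOT equal (difference: 0.0904 bits). KL divergence is asymmetric: D_KL(P||Q) ≠ D_KL(Q||P) in general.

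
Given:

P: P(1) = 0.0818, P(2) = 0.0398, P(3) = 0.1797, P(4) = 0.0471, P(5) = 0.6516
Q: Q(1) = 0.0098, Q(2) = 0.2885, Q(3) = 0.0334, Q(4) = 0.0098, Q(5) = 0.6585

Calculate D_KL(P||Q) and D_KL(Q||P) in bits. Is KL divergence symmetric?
D_KL(P||Q) = 0.6697 bits, D_KL(Q||P) = 0.7012 bits. No, KL divergence is not symmetric.

D_KL(P||Q) = Σ P(x) log₂(P(x)/Q(x))

Computing term by term:
  P(1)·log₂(P(1)/Q(1)) = 0.0818·log₂(0.0818/0.0098) = 0.25041
  P(2)·log₂(P(2)/Q(2)) = 0.0398·log₂(0.0398/0.2885) = -0.11374
  P(3)·log₂(P(3)/Q(3)) = 0.1797·log₂(0.1797/0.0334) = 0.43625
  P(4)·log₂(P(4)/Q(4)) = 0.0471·log₂(0.0471/0.0098) = 0.10668
  P(5)·log₂(P(5)/Q(5)) = 0.6516·log₂(0.6516/0.6585) = -0.00990

D_KL(P||Q) = 0.25041 - 0.11374 + 0.43625 + 0.10668 - 0.00990 = 0.66970 ≈ 0.6697 bits

D_KL(Q||P) = Σ Q(x) log₂(Q(x)/P(x))

Computing term by term:
  Q(1)·log₂(Q(1)/P(1)) = 0.0098·log₂(0.0098/0.0818) = -0.03000
  Q(2)·log₂(Q(2)/P(2)) = 0.2885·log₂(0.2885/0.0398) = 0.82446
  Q(3)·log₂(Q(3)/P(3)) = 0.0334·log₂(0.0334/0.1797) = -0.08108
  Q(4)·log₂(Q(4)/P(4)) = 0.0098·log₂(0.0098/0.0471) = -0.02220
  Q(5)·log₂(Q(5)/P(5)) = 0.6585·log₂(0.6585/0.6516) = 0.01001

D_KL(Q||P) = -0.03000 + 0.82446 - 0.08108 - 0.02220 + 0.01001 = 0.70119 ≈ 0.7012 bits

These are NOT equal (difference: 0.0315 bits). KL divergence is asymmetric: D_KL(P||Q) ≠ D_KL(Q||P) in general.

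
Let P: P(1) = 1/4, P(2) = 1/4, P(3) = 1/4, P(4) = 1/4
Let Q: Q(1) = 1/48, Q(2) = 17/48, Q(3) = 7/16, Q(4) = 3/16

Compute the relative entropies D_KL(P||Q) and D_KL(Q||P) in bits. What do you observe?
D_KL(P||Q) = 0.6725 bits, D_KL(Q||P) = 0.3787 bits. The two directions give different values (D_KL(P||Q) exceeds D_KL(Q||P) by 0.2938 bits): KL divergence is asymmetric.

D_KL(P||Q) = Σ P(x) log₂(P(x)/Q(x))

Computing term by term:
  P(1)·log₂(P(1)/Q(1)) = (1/4)·log₂((1/4)/(1/48)) = 0.89624
  P(2)·log₂(P(2)/Q(2)) = (1/4)·log₂((1/4)/(17/48)) = -0.12563
  P(3)·log₂(P(3)/Q(3)) = (1/4)·log₂((1/4)/(7/16)) = -0.20184
  P(4)·log₂(P(4)/Q(4)) = (1/4)·log₂((1/4)/(3/16)) = 0.10376

D_KL(P||Q) = 0.89624 - 0.12563 - 0.20184 + 0.10376 = 0.67253 ≈ 0.6725 bits

D_KL(Q||P) = Σ Q(x) log₂(Q(x)/P(x))

Computing term by term:
  Q(1)·log₂(Q(1)/P(1)) = (1/48)·log₂((1/48)/(1/4)) = -0.07469
  Q(2)·log₂(Q(2)/P(2)) = (17/48)·log₂((17/48)/(1/4)) = 0.17797
  Q(3)·log₂(Q(3)/P(3)) = (7/16)·log₂((7/16)/(1/4)) = 0.35322
  Q(4)·log₂(Q(4)/P(4)) = (3/16)·log₂((3/16)/(1/4)) = -0.07782

D_KL(Q||P) = -0.07469 + 0.17797 + 0.35322 - 0.07782 = 0.37868 ≈ 0.3787 bits

These are NOT equal (difference: 0.2938 bits). KL divergence is asymmetric: D_KL(P||Q) ≠ D_KL(Q||P) in general.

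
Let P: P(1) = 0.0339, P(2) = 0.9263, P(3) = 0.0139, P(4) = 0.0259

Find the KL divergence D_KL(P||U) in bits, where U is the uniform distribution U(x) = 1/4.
1.5099 bits

U(i) = 1/4 for all i

D_KL(P||U) = Σ P(x) log₂(P(x) / (1/4))
           = Σ P(x) log₂(P(x)) + log₂(4)
           = log₂(4) - H(P)

H(P) = -Σ P(x) log₂(P(x)):
  -P(1)·log₂(P(1)) = -(0.0339)·log₂(0.0339) = 0.16552
  -P(2)·log₂(P(2)) = -(0.9263)·log₂(0.9263) = 0.10231
  -P(3)·log₂(P(3)) = -(0.0139)·log₂(0.0139) = 0.08575
  -P(4)·log₂(P(4)) = -(0.0259)·log₂(0.0259) = 0.13652
H(P) = 0.16552 + 0.10231 + 0.08575 + 0.13652 = 0.49010 bits

log₂(4) = 2.00000 bits

D_KL(P||U) = 2.00000 - 0.49010 = 1.50990 ≈ 1.5099 bits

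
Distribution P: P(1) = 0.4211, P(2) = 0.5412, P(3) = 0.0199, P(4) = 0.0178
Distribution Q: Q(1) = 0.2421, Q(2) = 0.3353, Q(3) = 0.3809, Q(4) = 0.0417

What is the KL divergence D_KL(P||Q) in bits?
0.6035 bits

D_KL(P||Q) = Σ P(x) log₂(P(x)/Q(x))

Computing term by term:
  P(1)·log₂(P(1)/Q(1)) = 0.4211·log₂(0.4211/0.2421) = 0.33627
  P(2)·log₂(P(2)/Q(2)) = 0.5412·log₂(0.5412/0.3353) = 0.37381
  P(3)·log₂(P(3)/Q(3)) = 0.0199·log₂(0.0199/0.3809) = -0.08475
  P(4)·log₂(P(4)/Q(4)) = 0.0178·log₂(0.0178/0.0417) = -0.02186

D_KL(P||Q) = 0.33627 + 0.37381 - 0.08475 - 0.02186 = 0.60347 ≈ 0.6035 bits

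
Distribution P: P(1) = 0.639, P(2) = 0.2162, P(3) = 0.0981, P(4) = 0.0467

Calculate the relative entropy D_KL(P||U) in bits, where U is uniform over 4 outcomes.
0.5744 bits

U(i) = 1/4 for all i

D_KL(P||U) = Σ P(x) log₂(P(x) / (1/4))
           = Σ P(x) log₂(P(x)) + log₂(4)
           = log₂(4) - H(P)

H(P) = -Σ P(x) log₂(P(x)):
  -P(1)·log₂(P(1)) = -(0.639)·log₂(0.639) = 0.41287
  -P(2)·log₂(P(2)) = -(0.2162)·log₂(0.2162) = 0.47771
  -P(3)·log₂(P(3)) = -(0.0981)·log₂(0.0981) = 0.32860
  -P(4)·log₂(P(4)) = -(0.0467)·log₂(0.0467) = 0.20643
H(P) = 0.41287 + 0.47771 + 0.32860 + 0.20643 = 1.42561 bits

log₂(4) = 2.00000 bits

D_KL(P||U) = 2.00000 - 1.42561 = 0.57439 ≈ 0.5744 bits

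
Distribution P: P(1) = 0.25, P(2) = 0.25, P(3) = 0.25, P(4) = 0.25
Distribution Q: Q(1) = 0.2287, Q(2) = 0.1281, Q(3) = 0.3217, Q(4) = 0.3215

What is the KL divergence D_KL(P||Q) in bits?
0.0916 bits

D_KL(P||Q) = Σ P(x) log₂(P(x)/Q(x))

Computing term by term:
  P(1)·log₂(P(1)/Q(1)) = 0.25·log₂(0.25/0.2287) = 0.03212
  P(2)·log₂(P(2)/Q(2)) = 0.25·log₂(0.25/0.1281) = 0.24116
  P(3)·log₂(P(3)/Q(3)) = 0.25·log₂(0.25/0.3217) = -0.09095
  P(4)·log₂(P(4)/Q(4)) = 0.25·log₂(0.25/0.3215) = -0.09072

D_KL(P||Q) = 0.03212 + 0.24116 - 0.09095 - 0.09072 = 0.09161 ≈ 0.0916 bits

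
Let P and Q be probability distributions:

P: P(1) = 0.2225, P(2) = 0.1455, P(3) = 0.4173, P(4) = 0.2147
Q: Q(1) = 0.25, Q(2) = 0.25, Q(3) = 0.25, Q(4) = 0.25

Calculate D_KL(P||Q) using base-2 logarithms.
0.1103 bits

D_KL(P||Q) = Σ P(x) log₂(P(x)/Q(x))

Computing term by term:
  P(1)·log₂(P(1)/Q(1)) = 0.2225·log₂(0.2225/0.25) = -0.03741
  P(2)·log₂(P(2)/Q(2)) = 0.1455·log₂(0.1455/0.25) = -0.11362
  P(3)·log₂(P(3)/Q(3)) = 0.4173·log₂(0.4173/0.25) = 0.30845
  P(4)·log₂(P(4)/Q(4)) = 0.2147·log₂(0.2147/0.25) = -0.04715

D_KL(P||Q) = -0.03741 - 0.11362 + 0.30845 - 0.04715 = 0.11027 ≈ 0.1103 bits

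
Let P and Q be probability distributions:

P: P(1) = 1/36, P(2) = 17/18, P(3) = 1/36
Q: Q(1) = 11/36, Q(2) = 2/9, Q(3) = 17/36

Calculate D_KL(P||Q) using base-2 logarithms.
1.7619 bits

D_KL(P||Q) = Σ P(x) log₂(P(x)/Q(x))

Computing term by term:
  P(1)·log₂(P(1)/Q(1)) = (1/36)·log₂((1/36)/(11/36)) = -0.09610
  P(2)·log₂(P(2)/Q(2)) = (17/18)·log₂((17/18)/(2/9)) = 1.97149
  P(3)·log₂(P(3)/Q(3)) = (1/36)·log₂((1/36)/(17/36)) = -0.11354

D_KL(P||Q) = -0.09610 + 1.97149 - 0.11354 = 1.76185 ≈ 1.7619 bits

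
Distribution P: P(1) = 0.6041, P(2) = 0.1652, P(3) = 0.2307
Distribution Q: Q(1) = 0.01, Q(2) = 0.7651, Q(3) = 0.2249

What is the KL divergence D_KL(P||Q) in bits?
3.2174 bits

D_KL(P||Q) = Σ P(x) log₂(P(x)/Q(x))

Computing term by term:
  P(1)·log₂(P(1)/Q(1)) = 0.6041·log₂(0.6041/0.01) = 3.57429
  P(2)·log₂(P(2)/Q(2)) = 0.1652·log₂(0.1652/0.7651) = -0.36533
  P(3)·log₂(P(3)/Q(3)) = 0.2307·log₂(0.2307/0.2249) = 0.00847

D_KL(P||Q) = 3.57429 - 0.36533 + 0.00847 = 3.21743 ≈ 3.2174 bits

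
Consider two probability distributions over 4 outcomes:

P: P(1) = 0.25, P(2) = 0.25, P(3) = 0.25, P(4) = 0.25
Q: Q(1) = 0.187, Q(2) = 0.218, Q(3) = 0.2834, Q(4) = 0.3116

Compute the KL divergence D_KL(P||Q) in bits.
0.0295 bits

D_KL(P||Q) = Σ P(x) log₂(P(x)/Q(x))

Computing term by term:
  P(1)·log₂(P(1)/Q(1)) = 0.25·log₂(0.25/0.187) = 0.10472
  P(2)·log₂(P(2)/Q(2)) = 0.25·log₂(0.25/0.218) = 0.04940
  P(3)·log₂(P(3)/Q(3)) = 0.25·log₂(0.25/0.2834) = -0.04523
  P(4)·log₂(P(4)/Q(4)) = 0.25·log₂(0.25/0.3116) = -0.07944

D_KL(P||Q) = 0.10472 + 0.04940 - 0.04523 - 0.07944 = 0.02945 ≈ 0.0295 bits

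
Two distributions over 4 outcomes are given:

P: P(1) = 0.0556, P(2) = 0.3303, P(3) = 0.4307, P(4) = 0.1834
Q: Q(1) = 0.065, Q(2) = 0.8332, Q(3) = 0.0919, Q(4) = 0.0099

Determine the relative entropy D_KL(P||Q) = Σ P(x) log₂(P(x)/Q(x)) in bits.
1.2788 bits

D_KL(P||Q) = Σ P(x) log₂(P(x)/Q(x))

Computing term by term:
  P(1)·log₂(P(1)/Q(1)) = 0.0556·log₂(0.0556/0.065) = -0.01253
  P(2)·log₂(P(2)/Q(2)) = 0.3303·log₂(0.3303/0.8332) = -0.44091
  P(3)·log₂(P(3)/Q(3)) = 0.4307·log₂(0.4307/0.0919) = 0.95984
  P(4)·log₂(P(4)/Q(4)) = 0.1834·log₂(0.1834/0.0099) = 0.77237

D_KL(P||Q) = -0.01253 - 0.44091 + 0.95984 + 0.77237 = 1.27877 ≈ 1.2788 bits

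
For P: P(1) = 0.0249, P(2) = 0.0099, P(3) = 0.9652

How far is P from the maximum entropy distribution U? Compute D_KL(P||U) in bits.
1.3371 bits

U(i) = 1/3 for all i

D_KL(P||U) = Σ P(x) log₂(P(x) / (1/3))
           = Σ P(x) log₂(P(x)) + log₂(3)
           = log₂(3) - H(P)

H(P) = -Σ P(x) log₂(P(x)):
  -P(1)·log₂(P(1)) = -(0.0249)·log₂(0.0249) = 0.13266
  -P(2)·log₂(P(2)) = -(0.0099)·log₂(0.0099) = 0.06592
  -P(3)·log₂(P(3)) = -(0.9652)·log₂(0.9652) = 0.04932
H(P) = 0.13266 + 0.06592 + 0.04932 = 0.24790 bits

log₂(3) = 1.58496 bits

D_KL(P||U) = 1.58496 - 0.24790 = 1.33706 ≈ 1.3371 bits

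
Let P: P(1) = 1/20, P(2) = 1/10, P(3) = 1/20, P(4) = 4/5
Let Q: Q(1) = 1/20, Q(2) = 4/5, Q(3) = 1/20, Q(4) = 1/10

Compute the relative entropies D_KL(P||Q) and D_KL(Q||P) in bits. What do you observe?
D_KL(P||Q) = 2.1000 bits, D_KL(Q||P) = 2.1000 bits. The two directions give the same value here, because Q is a self-inverse relabeling of P; in general KL divergence is asymmetric.

D_KL(P||Q) = Σ P(x) log₂(P(x)/Q(x))

Computing term by term:
  P(1)·log₂(P(1)/Q(1)) = (1/20)·log₂((1/20)/(1/20)) = 0.00000
  P(2)·log₂(P(2)/Q(2)) = (1/10)·log₂((1/10)/(4/5)) = -0.30000
  P(3)·log₂(P(3)/Q(3)) = (1/20)·log₂((1/20)/(1/20)) = 0.00000
  P(4)·log₂(P(4)/Q(4)) = (4/5)·log₂((4/5)/(1/10)) = 2.40000

D_KL(P||Q) = 0.00000 - 0.30000 + 0.00000 + 2.40000 = 2.10000 ≈ 2.1000 bits

D_KL(Q||P) = Σ Q(x) log₂(Q(x)/P(x))

Computing term by term:
  Q(1)·log₂(Q(1)/P(1)) = (1/20)·log₂((1/20)/(1/20)) = 0.00000
  Q(2)·log₂(Q(2)/P(2)) = (4/5)·log₂((4/5)/(1/10)) = 2.40000
  Q(3)·log₂(Q(3)/P(3)) = (1/20)·log₂((1/20)/(1/20)) = 0.00000
  Q(4)·log₂(Q(4)/P(4)) = (1/10)·log₂((1/10)/(4/5)) = -0.30000

D_KL(Q||P) = 0.00000 + 2.40000 + 0.00000 - 0.30000 = 2.10000 ≈ 2.1000 bits

These ARE equal here. Q is P with outcomes relabeled (Q(2) = P(4), Q(4) = P(2)) by a relabeling that is its own inverse, so the two sums contain exactly the same terms in a different order. This is a special case — KL divergence is not symmetric in general: D_KL(P||Q) ≠ D_KL(Q||P) for most P, Q.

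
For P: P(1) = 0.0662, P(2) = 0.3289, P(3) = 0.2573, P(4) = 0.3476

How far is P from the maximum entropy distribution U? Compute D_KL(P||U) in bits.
0.1792 bits

U(i) = 1/4 for all i

D_KL(P||U) = Σ P(x) log₂(P(x) / (1/4))
           = Σ P(x) log₂(P(x)) + log₂(4)
           = log₂(4) - H(P)

H(P) = -Σ P(x) log₂(P(x)):
  -P(1)·log₂(P(1)) = -(0.0662)·log₂(0.0662) = 0.25931
  -P(2)·log₂(P(2)) = -(0.3289)·log₂(0.3289) = 0.52765
  -P(3)·log₂(P(3)) = -(0.2573)·log₂(0.2573) = 0.50392
  -P(4)·log₂(P(4)) = -(0.3476)·log₂(0.3476) = 0.52992
H(P) = 0.25931 + 0.52765 + 0.50392 + 0.52992 = 1.82080 bits

log₂(4) = 2.00000 bits

D_KL(P||U) = 2.00000 - 1.82080 = 0.17920 ≈ 0.1792 bits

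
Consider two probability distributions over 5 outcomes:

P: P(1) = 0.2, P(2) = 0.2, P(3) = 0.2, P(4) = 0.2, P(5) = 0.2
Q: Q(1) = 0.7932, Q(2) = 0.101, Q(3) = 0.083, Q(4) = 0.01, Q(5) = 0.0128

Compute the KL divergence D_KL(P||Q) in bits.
1.7109 bits

D_KL(P||Q) = Σ P(x) log₂(P(x)/Q(x))

Computing term by term:
  P(1)·log₂(P(1)/Q(1)) = 0.2·log₂(0.2/0.7932) = -0.39754
  P(2)·log₂(P(2)/Q(2)) = 0.2·log₂(0.2/0.101) = 0.19713
  P(3)·log₂(P(3)/Q(3)) = 0.2·log₂(0.2/0.083) = 0.25376
  P(4)·log₂(P(4)/Q(4)) = 0.2·log₂(0.2/0.01) = 0.86439
  P(5)·log₂(P(5)/Q(5)) = 0.2·log₂(0.2/0.0128) = 0.79316

D_KL(P||Q) = -0.39754 + 0.19713 + 0.25376 + 0.86439 + 0.79316 = 1.71090 ≈ 1.7109 bits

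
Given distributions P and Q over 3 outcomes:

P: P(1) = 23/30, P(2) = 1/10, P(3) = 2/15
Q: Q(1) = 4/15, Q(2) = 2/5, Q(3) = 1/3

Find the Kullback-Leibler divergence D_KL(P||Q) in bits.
0.7918 bits

D_KL(P||Q) = Σ P(x) log₂(P(x)/Q(x))

Computing term by term:
  P(1)·log₂(P(1)/Q(1)) = (23/30)·log₂((23/30)/(4/15)) = 1.16806
  P(2)·log₂(P(2)/Q(2)) = (1/10)·log₂((1/10)/(2/5)) = -0.20000
  P(3)·log₂(P(3)/Q(3)) = (2/15)·log₂((2/15)/(1/3)) = -0.17626

D_KL(P||Q) = 1.16806 - 0.20000 - 0.17626 = 0.79180 ≈ 0.7918 bits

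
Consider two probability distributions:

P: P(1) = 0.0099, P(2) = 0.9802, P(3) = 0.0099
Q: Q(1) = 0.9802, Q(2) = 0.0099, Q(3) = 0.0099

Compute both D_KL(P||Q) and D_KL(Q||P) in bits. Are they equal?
D_KL(P||Q) = 6.4326 bits, D_KL(Q||P) = 6.4326 bits. Yes, in this case they are equal (although KL divergence is not symmetric in general).

D_KL(P||Q) = Σ P(x) log₂(P(x)/Q(x))

Computing term by term:
  P(1)·log₂(P(1)/Q(1)) = 0.0099·log₂(0.0099/0.9802) = -0.06563
  P(2)·log₂(P(2)/Q(2)) = 0.9802·log₂(0.9802/0.0099) = 6.49824
  P(3)·log₂(P(3)/Q(3)) = 0.0099·log₂(0.0099/0.0099) = 0.00000

D_KL(P||Q) = -0.06563 + 6.49824 + 0.00000 = 6.43261 ≈ 6.4326 bits

D_KL(Q||P) = Σ Q(x) log₂(Q(x)/P(x))

Computing term by term:
  Q(1)·log₂(Q(1)/P(1)) = 0.9802·log₂(0.9802/0.0099) = 6.49824
  Q(2)·log₂(Q(2)/P(2)) = 0.0099·log₂(0.0099/0.9802) = -0.06563
  Q(3)·log₂(Q(3)/P(3)) = 0.0099·log₂(0.0099/0.0099) = 0.00000

D_KL(Q||P) = 6.49824 - 0.06563 + 0.00000 = 6.43261 ≈ 6.4326 bits

These ARE equal here. Q is P with outcomes relabeled (Q(1) = P(2), Q(2) = P(1)) by a relabeling that is its own inverse, so the two sums contain exactly the same terms in a different order. This is a special case — KL divergence is not symmetric in general: D_KL(P||Q) ≠ D_KL(Q||P) for most P, Q.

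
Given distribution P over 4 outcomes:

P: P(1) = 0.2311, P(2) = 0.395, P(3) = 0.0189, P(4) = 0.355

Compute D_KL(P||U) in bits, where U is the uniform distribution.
0.3436 bits

U(i) = 1/4 for all i

D_KL(P||U) = Σ P(x) log₂(P(x) / (1/4))
           = Σ P(x) log₂(P(x)) + log₂(4)
           = log₂(4) - H(P)

H(P) = -Σ P(x) log₂(P(x)):
  -P(1)·log₂(P(1)) = -(0.2311)·log₂(0.2311) = 0.48841
  -P(2)·log₂(P(2)) = -(0.395)·log₂(0.395) = 0.52933
  -P(3)·log₂(P(3)) = -(0.0189)·log₂(0.0189) = 0.10821
  -P(4)·log₂(P(4)) = -(0.355)·log₂(0.355) = 0.53041
H(P) = 0.48841 + 0.52933 + 0.10821 + 0.53041 = 1.65636 bits

log₂(4) = 2.00000 bits

D_KL(P||U) = 2.00000 - 1.65636 = 0.34364 ≈ 0.3436 bits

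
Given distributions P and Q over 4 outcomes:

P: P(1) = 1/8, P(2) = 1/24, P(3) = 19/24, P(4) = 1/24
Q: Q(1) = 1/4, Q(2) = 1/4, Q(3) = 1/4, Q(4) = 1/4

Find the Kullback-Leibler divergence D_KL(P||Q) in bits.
0.9761 bits

D_KL(P||Q) = Σ P(x) log₂(P(x)/Q(x))

Computing term by term:
  P(1)·log₂(P(1)/Q(1)) = (1/8)·log₂((1/8)/(1/4)) = -0.12500
  P(2)·log₂(P(2)/Q(2)) = (1/24)·log₂((1/24)/(1/4)) = -0.10771
  P(3)·log₂(P(3)/Q(3)) = (19/24)·log₂((19/24)/(1/4)) = 1.31651
  P(4)·log₂(P(4)/Q(4)) = (1/24)·log₂((1/24)/(1/4)) = -0.10771

D_KL(P||Q) = -0.12500 - 0.10771 + 1.31651 - 0.10771 = 0.97609 ≈ 0.9761 bits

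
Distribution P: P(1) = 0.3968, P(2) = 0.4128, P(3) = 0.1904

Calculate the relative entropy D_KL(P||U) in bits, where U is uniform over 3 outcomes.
0.0733 bits

U(i) = 1/3 for all i

D_KL(P||U) = Σ P(x) log₂(P(x) / (1/3))
           = Σ P(x) log₂(P(x)) + log₂(3)
           = log₂(3) - H(P)

H(P) = -Σ P(x) log₂(P(x)):
  -P(1)·log₂(P(1)) = -(0.3968)·log₂(0.3968) = 0.52914
  -P(2)·log₂(P(2)) = -(0.4128)·log₂(0.4128) = 0.52693
  -P(3)·log₂(P(3)) = -(0.1904)·log₂(0.1904) = 0.45561
H(P) = 0.52914 + 0.52693 + 0.45561 = 1.51168 bits

log₂(3) = 1.58496 bits

D_KL(P||U) = 1.58496 - 1.51168 = 0.07328 ≈ 0.0733 bits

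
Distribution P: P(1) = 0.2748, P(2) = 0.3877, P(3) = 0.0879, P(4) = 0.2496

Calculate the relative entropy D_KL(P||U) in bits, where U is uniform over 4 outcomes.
0.1498 bits

U(i) = 1/4 for all i

D_KL(P||U) = Σ P(x) log₂(P(x) / (1/4))
           = Σ P(x) log₂(P(x)) + log₂(4)
           = log₂(4) - H(P)

H(P) = -Σ P(x) log₂(P(x)):
  -P(1)·log₂(P(1)) = -(0.2748)·log₂(0.2748) = 0.51210
  -P(2)·log₂(P(2)) = -(0.3877)·log₂(0.3877) = 0.52998
  -P(3)·log₂(P(3)) = -(0.0879)·log₂(0.0879) = 0.30835
  -P(4)·log₂(P(4)) = -(0.2496)·log₂(0.2496) = 0.49978
H(P) = 0.51210 + 0.52998 + 0.30835 + 0.49978 = 1.85021 bits

log₂(4) = 2.00000 bits

D_KL(P||U) = 2.00000 - 1.85021 = 0.14979 ≈ 0.1498 bits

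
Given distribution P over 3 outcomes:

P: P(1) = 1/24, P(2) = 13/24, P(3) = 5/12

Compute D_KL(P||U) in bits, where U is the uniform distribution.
0.3885 bits

U(i) = 1/3 for all i

D_KL(P||U) = Σ P(x) log₂(P(x) / (1/3))
           = Σ P(x) log₂(P(x)) + log₂(3)
           = log₂(3) - H(P)

H(P) = -Σ P(x) log₂(P(x)):
  -P(1)·log₂(P(1)) = -(1/24)·log₂(1/24) = 0.19104
  -P(2)·log₂(P(2)) = -(13/24)·log₂(13/24) = 0.47912
  -P(3)·log₂(P(3)) = -(5/12)·log₂(5/12) = 0.52626
H(P) = 0.19104 + 0.47912 + 0.52626 = 1.19642 bits

log₂(3) = 1.58496 bits

D_KL(P||U) = 1.58496 - 1.19642 = 0.38854 ≈ 0.3885 bits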